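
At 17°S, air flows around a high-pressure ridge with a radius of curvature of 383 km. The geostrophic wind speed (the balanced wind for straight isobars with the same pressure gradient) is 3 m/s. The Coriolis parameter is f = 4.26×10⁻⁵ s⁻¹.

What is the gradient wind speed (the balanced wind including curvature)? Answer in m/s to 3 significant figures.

Around a high, pressure-gradient force acts outward with centrifugal, so Coriolis balances both:
fV = (1/ρ)|∂P/∂n| + V²/R  →  V² − fR·V + fR·V_g = 0
With fR = 4.26×10⁻⁵ × 383×10³ m = 16.3 m/s:
V = [fR − √((fR)² − 4 fR V_g)]/2 = [16.3 − √(16.3² − 4×16.3×3)]/2 = 3.96 m/s
Supergeostrophic (V > V_g = 3 m/s), as expected around a high.

3.96 m/s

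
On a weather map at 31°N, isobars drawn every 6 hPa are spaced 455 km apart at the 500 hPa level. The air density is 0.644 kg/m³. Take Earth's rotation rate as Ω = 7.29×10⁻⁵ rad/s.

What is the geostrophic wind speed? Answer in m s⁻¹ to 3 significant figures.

27.3 m s⁻¹

Coriolis parameter at 31°N:
f = 2Ω sin φ = 2 × 7.29×10⁻⁵ × sin 31° = 7.51×10⁻⁵ s⁻¹
Pressure gradient: |∂P/∂n| = 600 Pa / 455000 m = 1.32×10⁻³ Pa/m
Geostrophic balance (pressure-gradient force = Coriolis force):
V_g = (1/(fρ)) |∂P/∂n| = 1.32×10⁻³ / (7.51×10⁻⁵ × 0.644) = 27.3 m/s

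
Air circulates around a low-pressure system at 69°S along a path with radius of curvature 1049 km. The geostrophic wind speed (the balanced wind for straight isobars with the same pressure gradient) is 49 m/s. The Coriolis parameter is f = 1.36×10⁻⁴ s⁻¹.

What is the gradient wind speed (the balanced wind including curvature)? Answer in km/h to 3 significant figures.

139 km/h

Around a low, centrifugal force acts outward with Coriolis, so pressure-gradient force balances both:
(1/ρ)|∂P/∂n| = fV + V²/R  →  V² + fR·V − fR·V_g = 0
With fR = 1.36×10⁻⁴ × 1049×10³ m = 143 m/s:
V = [−fR + √((fR)² + 4 fR V_g)]/2 = [−143 + √(143² + 4×143×49)]/2 = 38.6 m/s
Subgeostrophic (V < V_g = 49 m/s), as expected around a low.
Converting: 38.6 m/s × 3.6 = 139 km/h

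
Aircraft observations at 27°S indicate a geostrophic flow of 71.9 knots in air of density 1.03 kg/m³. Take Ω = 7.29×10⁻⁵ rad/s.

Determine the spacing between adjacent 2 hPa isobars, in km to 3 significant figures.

79.3 km

Coriolis parameter at 27°S:
f = 2Ω sin φ = 2 × 7.29×10⁻⁵ × sin 27° = 6.62×10⁻⁵ s⁻¹
Wind speed in SI: 71.9 knots = 37.0 m/s
Geostrophic balance rearranged: |∂P/∂n| = f ρ V_g
|∂P/∂n| = 6.62×10⁻⁵ × 1.03 × 37.0 = 2.52×10⁻³ Pa/m
Isobar spacing: Δn = ΔP/|∂P/∂n| = 200 Pa / 2.52×10⁻³ Pa/m = 79309 m ≈ 79.3 km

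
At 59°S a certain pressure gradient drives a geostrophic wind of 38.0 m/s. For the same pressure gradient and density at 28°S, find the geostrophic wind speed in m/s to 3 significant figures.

69.4 m/s

With the same pressure gradient and density, V_g ∝ 1/f ∝ 1/sin φ.
V₂ = V₁ · sin φ₁ / sin φ₂ = 38.0 × sin 59° / sin 28°
V₂ = 38.0 × 0.8572/0.4695 = 69.4 m/s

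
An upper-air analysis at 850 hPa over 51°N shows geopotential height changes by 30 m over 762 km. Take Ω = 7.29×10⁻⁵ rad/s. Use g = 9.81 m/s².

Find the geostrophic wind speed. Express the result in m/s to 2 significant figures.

Coriolis parameter at 51°N:
f = 2Ω sin φ = 2 × 7.29×10⁻⁵ × sin 51° = 1.13×10⁻⁴ s⁻¹
Height gradient: |∂Z/∂n| = 30 m / 762000 m = 3.94×10⁻⁵
On a pressure surface, geostrophic balance gives V_g = (g/f)|∂Z/∂n|:
V_g = 9.81 × 3.94×10⁻⁵ / 1.13×10⁻⁴ = 3.41 m/s

3.4 m/s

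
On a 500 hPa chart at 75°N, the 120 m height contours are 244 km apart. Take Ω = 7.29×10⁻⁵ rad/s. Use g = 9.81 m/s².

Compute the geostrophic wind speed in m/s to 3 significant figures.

Coriolis parameter at 75°N:
f = 2Ω sin φ = 2 × 7.29×10⁻⁵ × sin 75° = 1.41×10⁻⁴ s⁻¹
Height gradient: |∂Z/∂n| = 120 m / 244000 m = 4.92×10⁻⁴
On a pressure surface, geostrophic balance gives V_g = (g/f)|∂Z/∂n|:
V_g = 9.81 × 4.92×10⁻⁴ / 1.41×10⁻⁴ = 34.3 m/s

34.3 m/s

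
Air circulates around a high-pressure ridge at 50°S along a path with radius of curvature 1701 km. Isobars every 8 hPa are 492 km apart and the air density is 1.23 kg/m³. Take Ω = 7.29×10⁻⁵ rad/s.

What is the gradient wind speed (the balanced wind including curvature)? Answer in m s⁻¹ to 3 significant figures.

12.7 m s⁻¹

Coriolis parameter at 50°S:
f = 2Ω sin φ = 2 × 7.29×10⁻⁵ × sin 50° = 1.12×10⁻⁴ s⁻¹
Pressure gradient: |∂P/∂n| = 800 Pa / 492000 m = 1.63×10⁻³ Pa/m
Geostrophic speed: V_g = |∂P/∂n|/(fρ) = 1.63×10⁻³/(1.12×10⁻⁴ × 1.23) = 11.8 m/s
Around a high, pressure-gradient force acts outward with centrifugal, so Coriolis balances both:
fV = (1/ρ)|∂P/∂n| + V²/R  →  V² − fR·V + fR·V_g = 0
With fR = 1.12×10⁻⁴ × 1701×10³ m = 190 m/s:
V = [fR − √((fR)² − 4 fR V_g)]/2 = [190 − √(190² − 4×190×11.8)]/2 = 12.7 m/s
Supergeostrophic (V > V_g = 11.8 m/s), as expected around a high.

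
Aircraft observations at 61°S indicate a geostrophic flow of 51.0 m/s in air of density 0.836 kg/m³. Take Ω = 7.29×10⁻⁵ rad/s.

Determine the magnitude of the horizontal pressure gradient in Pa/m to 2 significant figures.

Coriolis parameter at 61°S:
f = 2Ω sin φ = 2 × 7.29×10⁻⁵ × sin 61° = 1.28×10⁻⁴ s⁻¹
Geostrophic balance rearranged: |∂P/∂n| = f ρ V_g
|∂P/∂n| = 1.28×10⁻⁴ × 0.836 × 51.0 = 5.44×10⁻³ Pa/m

5.4×10⁻³ Pa/m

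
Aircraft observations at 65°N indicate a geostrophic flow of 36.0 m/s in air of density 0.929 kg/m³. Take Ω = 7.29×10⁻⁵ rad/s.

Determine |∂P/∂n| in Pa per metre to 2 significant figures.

Coriolis parameter at 65°N:
f = 2Ω sin φ = 2 × 7.29×10⁻⁵ × sin 65° = 1.32×10⁻⁴ s⁻¹
Geostrophic balance rearranged: |∂P/∂n| = f ρ V_g
|∂P/∂n| = 1.32×10⁻⁴ × 0.929 × 36.0 = 4.42×10⁻³ Pa/m

4.4×10⁻³ Pa/m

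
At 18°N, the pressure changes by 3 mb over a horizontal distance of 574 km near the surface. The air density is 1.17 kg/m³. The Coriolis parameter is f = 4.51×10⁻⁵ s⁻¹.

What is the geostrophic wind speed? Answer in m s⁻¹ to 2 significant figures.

9.9 m s⁻¹

Pressure gradient: |∂P/∂n| = 300 Pa / 574000 m = 5.23×10⁻⁴ Pa/m
Geostrophic balance (pressure-gradient force = Coriolis force):
V_g = (1/(fρ)) |∂P/∂n| = 5.23×10⁻⁴ / (4.51×10⁻⁵ × 1.17) = 9.90 m/s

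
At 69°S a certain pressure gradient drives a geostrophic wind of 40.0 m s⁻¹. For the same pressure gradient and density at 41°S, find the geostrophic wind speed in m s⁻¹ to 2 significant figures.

With the same pressure gradient and density, V_g ∝ 1/f ∝ 1/sin φ.
V₂ = V₁ · sin φ₁ / sin φ₂ = 40.0 × sin 69° / sin 41°
V₂ = 40.0 × 0.9336/0.6561 = 57 m s⁻¹

57 m s⁻¹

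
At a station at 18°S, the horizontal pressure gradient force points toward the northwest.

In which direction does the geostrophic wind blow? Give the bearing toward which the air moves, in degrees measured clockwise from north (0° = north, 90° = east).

225°

The pressure-gradient force points toward the northwest (bearing 315°).
Geostrophic balance: in the Southern Hemisphere the Coriolis force deflects motion to the left, so the geostrophic wind blows 90° to the left of the pressure-gradient force (low pressure on the right).
Rotating 315° by 90° counterclockwise gives 225° — the wind blows toward the southwest.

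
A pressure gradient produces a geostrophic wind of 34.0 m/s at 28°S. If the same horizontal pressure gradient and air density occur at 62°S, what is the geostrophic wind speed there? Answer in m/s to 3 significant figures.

With the same pressure gradient and density, V_g ∝ 1/f ∝ 1/sin φ.
V₂ = V₁ · sin φ₁ / sin φ₂ = 34.0 × sin 28° / sin 62°
V₂ = 34.0 × 0.4695/0.8829 = 18.1 m/s

18.1 m/s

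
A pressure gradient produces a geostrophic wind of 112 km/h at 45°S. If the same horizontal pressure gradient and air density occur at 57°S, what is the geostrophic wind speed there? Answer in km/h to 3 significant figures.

94.4 km/h

With the same pressure gradient and density, V_g ∝ 1/f ∝ 1/sin φ.
V₂ = V₁ · sin φ₁ / sin φ₂ = 112 × sin 45° / sin 57°
V₂ = 112 × 0.7071/0.8387 = 94.4 km/h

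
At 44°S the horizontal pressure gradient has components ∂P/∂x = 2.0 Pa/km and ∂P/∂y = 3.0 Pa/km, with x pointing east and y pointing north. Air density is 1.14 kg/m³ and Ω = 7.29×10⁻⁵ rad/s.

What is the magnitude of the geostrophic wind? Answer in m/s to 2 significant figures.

31 m/s

Coriolis parameter at 44°S:
f = 2Ω sin φ = 2 × 7.29×10⁻⁵ × sin 44° = 1.01×10⁻⁴ s⁻¹
In the Southern Hemisphere f is negative: f = −1.01×10⁻⁴ s⁻¹.
Component geostrophic relations (x east, y north):
u_g = −(1/(fρ)) ∂P/∂y,  v_g = (1/(fρ)) ∂P/∂x
u_g = −(3.0×10⁻³)/(−1.01×10⁻⁴ × 1.14) = 26.0 m/s;  v_g = (2.0×10⁻³)/(−1.01×10⁻⁴ × 1.14) = −17.3 m/s
|V_g| = √(u_g² + v_g²) = 31.2 m/s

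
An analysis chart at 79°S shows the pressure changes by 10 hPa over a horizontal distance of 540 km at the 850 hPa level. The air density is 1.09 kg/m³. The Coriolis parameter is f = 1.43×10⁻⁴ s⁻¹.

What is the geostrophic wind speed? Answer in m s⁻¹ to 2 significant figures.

Pressure gradient: |∂P/∂n| = 1000 Pa / 540000 m = 1.85×10⁻³ Pa/m
Geostrophic balance (pressure-gradient force = Coriolis force):
V_g = (1/(fρ)) |∂P/∂n| = 1.85×10⁻³ / (1.43×10⁻⁴ × 1.09) = 11.9 m/s

12 m s⁻¹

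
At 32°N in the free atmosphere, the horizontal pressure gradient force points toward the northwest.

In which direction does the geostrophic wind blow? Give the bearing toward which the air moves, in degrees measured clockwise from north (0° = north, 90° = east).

The pressure-gradient force points toward the northwest (bearing 315°).
Geostrophic balance: in the Northern Hemisphere the Coriolis force deflects motion to the right, so the geostrophic wind blows 90° to the right of the pressure-gradient force (low pressure on the left).
Rotating 315° by 90° clockwise gives 045° — the wind blows toward the northeast.

045°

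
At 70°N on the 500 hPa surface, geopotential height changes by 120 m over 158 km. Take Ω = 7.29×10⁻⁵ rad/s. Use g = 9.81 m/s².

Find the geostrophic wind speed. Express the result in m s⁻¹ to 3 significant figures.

Coriolis parameter at 70°N:
f = 2Ω sin φ = 2 × 7.29×10⁻⁵ × sin 70° = 1.37×10⁻⁴ s⁻¹
Height gradient: |∂Z/∂n| = 120 m / 158000 m = 7.59×10⁻⁴
On a pressure surface, geostrophic balance gives V_g = (g/f)|∂Z/∂n|:
V_g = 9.81 × 7.59×10⁻⁴ / 1.37×10⁻⁴ = 54.4 m/s

54.4 m s⁻¹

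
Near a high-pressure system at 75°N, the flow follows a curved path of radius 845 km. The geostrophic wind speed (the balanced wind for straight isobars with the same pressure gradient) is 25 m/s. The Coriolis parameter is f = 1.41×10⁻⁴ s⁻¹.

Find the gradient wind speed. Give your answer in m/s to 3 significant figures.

Around a high, pressure-gradient force acts outward with centrifugal, so Coriolis balances both:
fV = (1/ρ)|∂P/∂n| + V²/R  →  V² − fR·V + fR·V_g = 0
With fR = 1.41×10⁻⁴ × 845×10³ m = 119 m/s:
V = [fR − √((fR)² − 4 fR V_g)]/2 = [119 − √(119² − 4×119×25)]/2 = 35.7 m/s
Supergeostrophic (V > V_g = 25 m/s), as expected around a high.

35.7 m/s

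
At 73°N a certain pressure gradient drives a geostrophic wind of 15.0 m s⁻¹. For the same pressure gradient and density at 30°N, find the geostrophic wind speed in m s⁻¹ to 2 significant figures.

29 m s⁻¹

With the same pressure gradient and density, V_g ∝ 1/f ∝ 1/sin φ.
V₂ = V₁ · sin φ₁ / sin φ₂ = 15.0 × sin 73° / sin 30°
V₂ = 15.0 × 0.9563/0.5000 = 29 m s⁻¹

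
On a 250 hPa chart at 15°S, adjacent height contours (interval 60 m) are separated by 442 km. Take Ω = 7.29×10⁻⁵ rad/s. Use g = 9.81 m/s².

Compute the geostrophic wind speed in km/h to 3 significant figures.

Coriolis parameter at 15°S:
f = 2Ω sin φ = 2 × 7.29×10⁻⁵ × sin 15° = 3.77×10⁻⁵ s⁻¹
Height gradient: |∂Z/∂n| = 60 m / 442000 m = 1.36×10⁻⁴
On a pressure surface, geostrophic balance gives V_g = (g/f)|∂Z/∂n|:
V_g = 9.81 × 1.36×10⁻⁴ / 3.77×10⁻⁵ = 35.3 m/s
Converting: 35.3 m/s × 3.6 = 127 km/h

127 km/h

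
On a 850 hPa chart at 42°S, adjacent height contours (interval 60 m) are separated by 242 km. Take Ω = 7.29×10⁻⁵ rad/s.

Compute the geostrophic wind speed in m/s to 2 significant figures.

25 m/s

Coriolis parameter at 42°S:
f = 2Ω sin φ = 2 × 7.29×10⁻⁵ × sin 42° = 9.76×10⁻⁵ s⁻¹
Height gradient: |∂Z/∂n| = 60 m / 242000 m = 2.48×10⁻⁴
On a pressure surface, geostrophic balance gives V_g = (g/f)|∂Z/∂n|:
V_g = 9.81 × 2.48×10⁻⁴ / 9.76×10⁻⁵ = 24.9 m/s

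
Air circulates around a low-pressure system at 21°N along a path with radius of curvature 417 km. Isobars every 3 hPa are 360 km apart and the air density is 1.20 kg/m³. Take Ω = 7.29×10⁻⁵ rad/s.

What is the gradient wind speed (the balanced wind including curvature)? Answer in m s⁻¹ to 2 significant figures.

9.3 m s⁻¹

Coriolis parameter at 21°N:
f = 2Ω sin φ = 2 × 7.29×10⁻⁵ × sin 21° = 5.23×10⁻⁵ s⁻¹
Pressure gradient: |∂P/∂n| = 300 Pa / 360000 m = 8.33×10⁻⁴ Pa/m
Geostrophic speed: V_g = |∂P/∂n|/(fρ) = 8.33×10⁻⁴/(5.23×10⁻⁵ × 1.20) = 13.3 m/s
Around a low, centrifugal force acts outward with Coriolis, so pressure-gradient force balances both:
(1/ρ)|∂P/∂n| = fV + V²/R  →  V² + fR·V − fR·V_g = 0
With fR = 5.23×10⁻⁵ × 417×10³ m = 21.8 m/s:
V = [−fR + √((fR)² + 4 fR V_g)]/2 = [−21.8 + √(21.8² + 4×21.8×13.3)]/2 = 9.31 m/s
Subgeostrophic (V < V_g = 13.3 m/s), as expected around a low.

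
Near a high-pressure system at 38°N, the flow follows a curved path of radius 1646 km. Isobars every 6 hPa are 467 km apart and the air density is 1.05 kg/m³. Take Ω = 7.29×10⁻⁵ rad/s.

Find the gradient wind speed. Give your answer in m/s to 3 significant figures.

15.2 m/s

Coriolis parameter at 38°N:
f = 2Ω sin φ = 2 × 7.29×10⁻⁵ × sin 38° = 8.98×10⁻⁵ s⁻¹
Pressure gradient: |∂P/∂n| = 600 Pa / 467000 m = 1.28×10⁻³ Pa/m
Geostrophic speed: V_g = |∂P/∂n|/(fρ) = 1.28×10⁻³/(8.98×10⁻⁵ × 1.05) = 13.6 m/s
Around a high, pressure-gradient force acts outward with centrifugal, so Coriolis balances both:
fV = (1/ρ)|∂P/∂n| + V²/R  →  V² − fR·V + fR·V_g = 0
With fR = 8.98×10⁻⁵ × 1646×10³ m = 148 m/s:
V = [fR − √((fR)² − 4 fR V_g)]/2 = [148 − √(148² − 4×148×13.6)]/2 = 15.2 m/s
Supergeostrophic (V > V_g = 13.6 m/s), as expected around a high.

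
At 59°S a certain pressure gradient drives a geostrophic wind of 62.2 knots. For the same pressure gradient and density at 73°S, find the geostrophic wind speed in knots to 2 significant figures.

56 knots

With the same pressure gradient and density, V_g ∝ 1/f ∝ 1/sin φ.
V₂ = V₁ · sin φ₁ / sin φ₂ = 62.2 × sin 59° / sin 73°
V₂ = 62.2 × 0.8572/0.9563 = 56 knots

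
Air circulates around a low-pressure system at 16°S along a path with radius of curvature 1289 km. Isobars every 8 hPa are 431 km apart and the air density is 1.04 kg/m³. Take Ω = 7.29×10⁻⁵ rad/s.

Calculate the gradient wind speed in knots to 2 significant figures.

56 knots

Coriolis parameter at 16°S:
f = 2Ω sin φ = 2 × 7.29×10⁻⁵ × sin 16° = 4.02×10⁻⁵ s⁻¹
Pressure gradient: |∂P/∂n| = 800 Pa / 431000 m = 1.86×10⁻³ Pa/m
Geostrophic speed: V_g = |∂P/∂n|/(fρ) = 1.86×10⁻³/(4.02×10⁻⁵ × 1.04) = 44.4 m/s
Around a low, centrifugal force acts outward with Coriolis, so pressure-gradient force balances both:
(1/ρ)|∂P/∂n| = fV + V²/R  →  V² + fR·V − fR·V_g = 0
With fR = 4.02×10⁻⁵ × 1289×10³ m = 51.8 m/s:
V = [−fR + √((fR)² + 4 fR V_g)]/2 = [−51.8 + √(51.8² + 4×51.8×44.4)]/2 = 28.6 m/s
Subgeostrophic (V < V_g = 44.4 m/s), as expected around a low.
Converting: 28.6 m/s × 1.944 = 56 knots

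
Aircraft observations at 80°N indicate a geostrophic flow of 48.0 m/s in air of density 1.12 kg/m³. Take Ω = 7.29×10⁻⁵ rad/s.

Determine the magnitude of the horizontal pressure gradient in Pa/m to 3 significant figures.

7.72×10⁻³ Pa/m

Coriolis parameter at 80°N:
f = 2Ω sin φ = 2 × 7.29×10⁻⁵ × sin 80° = 1.44×10⁻⁴ s⁻¹
Geostrophic balance rearranged: |∂P/∂n| = f ρ V_g
|∂P/∂n| = 1.44×10⁻⁴ × 1.12 × 48.0 = 7.72×10⁻³ Pa/m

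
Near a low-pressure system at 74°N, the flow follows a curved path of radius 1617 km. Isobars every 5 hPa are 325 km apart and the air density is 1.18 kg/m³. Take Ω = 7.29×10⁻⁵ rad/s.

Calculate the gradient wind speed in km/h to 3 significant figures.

32.2 km/h

Coriolis parameter at 74°N:
f = 2Ω sin φ = 2 × 7.29×10⁻⁵ × sin 74° = 1.40×10⁻⁴ s⁻¹
Pressure gradient: |∂P/∂n| = 500 Pa / 325000 m = 1.54×10⁻³ Pa/m
Geostrophic speed: V_g = |∂P/∂n|/(fρ) = 1.54×10⁻³/(1.40×10⁻⁴ × 1.18) = 9.30 m/s
Around a low, centrifugal force acts outward with Coriolis, so pressure-gradient force balances both:
(1/ρ)|∂P/∂n| = fV + V²/R  →  V² + fR·V − fR·V_g = 0
With fR = 1.40×10⁻⁴ × 1617×10³ m = 227 m/s:
V = [−fR + √((fR)² + 4 fR V_g)]/2 = [−227 + √(227² + 4×227×9.3)]/2 = 8.95 m/s
Subgeostrophic (V < V_g = 9.3 m/s), as expected around a low.
Converting: 8.95 m/s × 3.6 = 32.2 km/h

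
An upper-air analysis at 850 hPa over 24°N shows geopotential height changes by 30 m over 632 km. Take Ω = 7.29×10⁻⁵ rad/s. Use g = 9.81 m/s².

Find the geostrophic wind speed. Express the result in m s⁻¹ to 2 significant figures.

7.9 m s⁻¹

Coriolis parameter at 24°N:
f = 2Ω sin φ = 2 × 7.29×10⁻⁵ × sin 24° = 5.93×10⁻⁵ s⁻¹
Height gradient: |∂Z/∂n| = 30 m / 632000 m = 4.75×10⁻⁵
On a pressure surface, geostrophic balance gives V_g = (g/f)|∂Z/∂n|:
V_g = 9.81 × 4.75×10⁻⁵ / 5.93×10⁻⁵ = 7.85 m/s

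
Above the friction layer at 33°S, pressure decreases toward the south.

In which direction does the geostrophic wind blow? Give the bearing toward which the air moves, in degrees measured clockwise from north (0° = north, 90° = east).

The pressure-gradient force points toward the south (bearing 180°).
Geostrophic balance: in the Southern Hemisphere the Coriolis force deflects motion to the left, so the geostrophic wind blows 90° to the left of the pressure-gradient force (low pressure on the right).
Rotating 180° by 90° counterclockwise gives 090° — the wind blows toward the east.

090°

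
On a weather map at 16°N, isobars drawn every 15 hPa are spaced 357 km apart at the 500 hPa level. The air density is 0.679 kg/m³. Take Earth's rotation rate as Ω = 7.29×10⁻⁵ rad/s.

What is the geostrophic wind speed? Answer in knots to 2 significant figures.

Coriolis parameter at 16°N:
f = 2Ω sin φ = 2 × 7.29×10⁻⁵ × sin 16° = 4.02×10⁻⁵ s⁻¹
Pressure gradient: |∂P/∂n| = 1500 Pa / 357000 m = 4.20×10⁻³ Pa/m
Geostrophic balance (pressure-gradient force = Coriolis force):
V_g = (1/(fρ)) |∂P/∂n| = 4.20×10⁻³ / (4.02×10⁻⁵ × 0.679) = 154 m/s
Converting: 154 m/s × 1.944 = 300 knots

300 knots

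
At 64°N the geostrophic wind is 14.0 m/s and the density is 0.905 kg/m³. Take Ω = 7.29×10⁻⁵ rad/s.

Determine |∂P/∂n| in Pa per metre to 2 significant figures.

Coriolis parameter at 64°N:
f = 2Ω sin φ = 2 × 7.29×10⁻⁵ × sin 64° = 1.31×10⁻⁴ s⁻¹
Geostrophic balance rearranged: |∂P/∂n| = f ρ V_g
|∂P/∂n| = 1.31×10⁻⁴ × 0.905 × 14.0 = 1.66×10⁻³ Pa/m

1.7×10⁻³ Pa/m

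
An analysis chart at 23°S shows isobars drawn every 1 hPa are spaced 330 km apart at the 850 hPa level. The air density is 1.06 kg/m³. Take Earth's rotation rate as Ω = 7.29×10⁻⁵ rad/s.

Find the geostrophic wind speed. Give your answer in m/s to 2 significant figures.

Coriolis parameter at 23°S:
f = 2Ω sin φ = 2 × 7.29×10⁻⁵ × sin 23° = 5.70×10⁻⁵ s⁻¹
Pressure gradient: |∂P/∂n| = 100 Pa / 330000 m = 3.03×10⁻⁴ Pa/m
Geostrophic balance (pressure-gradient force = Coriolis force):
V_g = (1/(fρ)) |∂P/∂n| = 3.03×10⁻⁴ / (5.70×10⁻⁵ × 1.06) = 5.02 m/s

5.0 m/s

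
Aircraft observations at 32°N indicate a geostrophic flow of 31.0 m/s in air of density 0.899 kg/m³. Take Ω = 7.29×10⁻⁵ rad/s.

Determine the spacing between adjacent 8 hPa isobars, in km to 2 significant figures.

Coriolis parameter at 32°N:
f = 2Ω sin φ = 2 × 7.29×10⁻⁵ × sin 32° = 7.73×10⁻⁵ s⁻¹
Geostrophic balance rearranged: |∂P/∂n| = f ρ V_g
|∂P/∂n| = 7.73×10⁻⁵ × 0.899 × 31.0 = 2.15×10⁻³ Pa/m
Isobar spacing: Δn = ΔP/|∂P/∂n| = 800 Pa / 2.15×10⁻³ Pa/m = 371536 m ≈ 370 km

370 km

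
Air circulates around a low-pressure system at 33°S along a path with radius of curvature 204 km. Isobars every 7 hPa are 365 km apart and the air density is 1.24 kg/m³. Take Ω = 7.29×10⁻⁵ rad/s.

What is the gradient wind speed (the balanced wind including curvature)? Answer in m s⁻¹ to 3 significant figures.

Coriolis parameter at 33°S:
f = 2Ω sin φ = 2 × 7.29×10⁻⁵ × sin 33° = 7.94×10⁻⁵ s⁻¹
Pressure gradient: |∂P/∂n| = 700 Pa / 365000 m = 1.92×10⁻³ Pa/m
Geostrophic speed: V_g = |∂P/∂n|/(fρ) = 1.92×10⁻³/(7.94×10⁻⁵ × 1.24) = 19.5 m/s
Around a low, centrifugal force acts outward with Coriolis, so pressure-gradient force balances both:
(1/ρ)|∂P/∂n| = fV + V²/R  →  V² + fR·V − fR·V_g = 0
With fR = 7.94×10⁻⁵ × 204×10³ m = 16.2 m/s:
V = [−fR + √((fR)² + 4 fR V_g)]/2 = [−16.2 + √(16.2² + 4×16.2×19.5)]/2 = 11.4 m/s
Subgeostrophic (V < V_g = 19.5 m/s), as expected around a low.

11.4 m s⁻¹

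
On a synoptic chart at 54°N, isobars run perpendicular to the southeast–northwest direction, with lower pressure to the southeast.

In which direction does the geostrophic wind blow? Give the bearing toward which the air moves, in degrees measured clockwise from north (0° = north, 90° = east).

225°

The pressure-gradient force points toward the southeast (bearing 135°).
Geostrophic balance: in the Northern Hemisphere the Coriolis force deflects motion to the right, so the geostrophic wind blows 90° to the right of the pressure-gradient force (low pressure on the left).
Rotating 135° by 90° clockwise gives 225° — the wind blows toward the southwest.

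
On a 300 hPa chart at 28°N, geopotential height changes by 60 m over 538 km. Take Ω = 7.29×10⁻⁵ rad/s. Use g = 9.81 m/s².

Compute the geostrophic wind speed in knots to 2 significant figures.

31 knots

Coriolis parameter at 28°N:
f = 2Ω sin φ = 2 × 7.29×10⁻⁵ × sin 28° = 6.84×10⁻⁵ s⁻¹
Height gradient: |∂Z/∂n| = 60 m / 538000 m = 1.12×10⁻⁴
On a pressure surface, geostrophic balance gives V_g = (g/f)|∂Z/∂n|:
V_g = 9.81 × 1.12×10⁻⁴ / 6.84×10⁻⁵ = 16.0 m/s
Converting: 16.0 m/s × 1.944 = 31 knots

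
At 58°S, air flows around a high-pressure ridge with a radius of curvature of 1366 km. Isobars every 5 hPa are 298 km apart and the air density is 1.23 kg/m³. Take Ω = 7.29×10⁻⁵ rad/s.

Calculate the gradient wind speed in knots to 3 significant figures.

Coriolis parameter at 58°S:
f = 2Ω sin φ = 2 × 7.29×10⁻⁵ × sin 58° = 1.24×10⁻⁴ s⁻¹
Pressure gradient: |∂P/∂n| = 500 Pa / 298000 m = 1.68×10⁻³ Pa/m
Geostrophic speed: V_g = |∂P/∂n|/(fρ) = 1.68×10⁻³/(1.24×10⁻⁴ × 1.23) = 11.0 m/s
Around a high, pressure-gradient force acts outward with centrifugal, so Coriolis balances both:
fV = (1/ρ)|∂P/∂n| + V²/R  →  V² − fR·V + fR·V_g = 0
With fR = 1.24×10⁻⁴ × 1366×10³ m = 169 m/s:
V = [fR − √((fR)² − 4 fR V_g)]/2 = [169 − √(169² − 4×169×11)]/2 = 11.9 m/s
Supergeostrophic (V > V_g = 11 m/s), as expected around a high.
Converting: 11.9 m/s × 1.944 = 23.1 knots

23.1 knots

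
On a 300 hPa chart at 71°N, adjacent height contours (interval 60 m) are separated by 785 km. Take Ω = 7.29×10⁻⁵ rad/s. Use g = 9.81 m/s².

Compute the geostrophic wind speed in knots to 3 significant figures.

Coriolis parameter at 71°N:
f = 2Ω sin φ = 2 × 7.29×10⁻⁵ × sin 71° = 1.38×10⁻⁴ s⁻¹
Height gradient: |∂Z/∂n| = 60 m / 785000 m = 7.64×10⁻⁵
On a pressure surface, geostrophic balance gives V_g = (g/f)|∂Z/∂n|:
V_g = 9.81 × 7.64×10⁻⁵ / 1.38×10⁻⁴ = 5.44 m/s
Converting: 5.44 m/s × 1.944 = 10.6 knots

10.6 knots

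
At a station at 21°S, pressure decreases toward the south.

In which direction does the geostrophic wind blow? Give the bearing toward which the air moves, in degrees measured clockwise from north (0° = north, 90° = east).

090°

The pressure-gradient force points toward the south (bearing 180°).
Geostrophic balance: in the Southern Hemisphere the Coriolis force deflects motion to the left, so the geostrophic wind blows 90° to the left of the pressure-gradient force (low pressure on the right).
Rotating 180° by 90° counterclockwise gives 090° — the wind blows toward the east.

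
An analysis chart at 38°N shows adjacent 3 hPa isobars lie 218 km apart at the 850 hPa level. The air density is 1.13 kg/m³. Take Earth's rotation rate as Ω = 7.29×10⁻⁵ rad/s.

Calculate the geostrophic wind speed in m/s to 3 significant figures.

Coriolis parameter at 38°N:
f = 2Ω sin φ = 2 × 7.29×10⁻⁵ × sin 38° = 8.98×10⁻⁵ s⁻¹
Pressure gradient: |∂P/∂n| = 300 Pa / 218000 m = 1.38×10⁻³ Pa/m
Geostrophic balance (pressure-gradient force = Coriolis force):
V_g = (1/(fρ)) |∂P/∂n| = 1.38×10⁻³ / (8.98×10⁻⁵ × 1.13) = 13.6 m/s

13.6 m/s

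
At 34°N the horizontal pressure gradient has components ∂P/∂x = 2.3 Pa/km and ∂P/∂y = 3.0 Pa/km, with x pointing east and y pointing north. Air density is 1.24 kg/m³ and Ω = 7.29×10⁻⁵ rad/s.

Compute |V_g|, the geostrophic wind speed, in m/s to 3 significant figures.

Coriolis parameter at 34°N:
f = 2Ω sin φ = 2 × 7.29×10⁻⁵ × sin 34° = 8.15×10⁻⁵ s⁻¹
Component geostrophic relations (x east, y north):
u_g = −(1/(fρ)) ∂P/∂y,  v_g = (1/(fρ)) ∂P/∂x
u_g = −(3.0×10⁻³)/(8.15×10⁻⁵ × 1.24) = −29.7 m/s;  v_g = (2.3×10⁻³)/(8.15×10⁻⁵ × 1.24) = 22.8 m/s
|V_g| = √(u_g² + v_g²) = 37.4 m/s

37.4 m/s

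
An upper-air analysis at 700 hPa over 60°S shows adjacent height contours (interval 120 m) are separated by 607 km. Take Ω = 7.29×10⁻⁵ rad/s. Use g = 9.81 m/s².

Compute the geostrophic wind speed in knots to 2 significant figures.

Coriolis parameter at 60°S:
f = 2Ω sin φ = 2 × 7.29×10⁻⁵ × sin 60° = 1.26×10⁻⁴ s⁻¹
Height gradient: |∂Z/∂n| = 120 m / 607000 m = 1.98×10⁻⁴
On a pressure surface, geostrophic balance gives V_g = (g/f)|∂Z/∂n|:
V_g = 9.81 × 1.98×10⁻⁴ / 1.26×10⁻⁴ = 15.4 m/s
Converting: 15.4 m/s × 1.944 = 30 knots

30 knots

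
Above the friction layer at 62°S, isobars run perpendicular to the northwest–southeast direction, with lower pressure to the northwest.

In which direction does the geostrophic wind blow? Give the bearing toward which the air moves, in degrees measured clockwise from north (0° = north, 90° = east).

The pressure-gradient force points toward the northwest (bearing 315°).
Geostrophic balance: in the Southern Hemisphere the Coriolis force deflects motion to the left, so the geostrophic wind blows 90° to the left of the pressure-gradient force (low pressure on the right).
Rotating 315° by 90° counterclockwise gives 225° — the wind blows toward the southwest.

225°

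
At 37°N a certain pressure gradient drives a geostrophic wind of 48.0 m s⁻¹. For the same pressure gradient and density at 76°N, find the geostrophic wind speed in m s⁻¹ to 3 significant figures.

29.8 m s⁻¹

With the same pressure gradient and density, V_g ∝ 1/f ∝ 1/sin φ.
V₂ = V₁ · sin φ₁ / sin φ₂ = 48.0 × sin 37° / sin 76°
V₂ = 48.0 × 0.6018/0.9703 = 29.8 m s⁻¹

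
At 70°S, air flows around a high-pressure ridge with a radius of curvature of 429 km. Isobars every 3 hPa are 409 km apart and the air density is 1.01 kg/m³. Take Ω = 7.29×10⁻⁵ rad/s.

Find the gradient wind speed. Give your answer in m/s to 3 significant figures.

Coriolis parameter at 70°S:
f = 2Ω sin φ = 2 × 7.29×10⁻⁵ × sin 70° = 1.37×10⁻⁴ s⁻¹
Pressure gradient: |∂P/∂n| = 300 Pa / 409000 m = 7.33×10⁻⁴ Pa/m
Geostrophic speed: V_g = |∂P/∂n|/(fρ) = 7.33×10⁻⁴/(1.37×10⁻⁴ × 1.01) = 5.30 m/s
Around a high, pressure-gradient force acts outward with centrifugal, so Coriolis balances both:
fV = (1/ρ)|∂P/∂n| + V²/R  →  V² − fR·V + fR·V_g = 0
With fR = 1.37×10⁻⁴ × 429×10³ m = 58.8 m/s:
V = [fR − √((fR)² − 4 fR V_g)]/2 = [58.8 − √(58.8² − 4×58.8×5.3)]/2 = 5.89 m/s
Supergeostrophic (V > V_g = 5.3 m/s), as expected around a high.

5.89 m/s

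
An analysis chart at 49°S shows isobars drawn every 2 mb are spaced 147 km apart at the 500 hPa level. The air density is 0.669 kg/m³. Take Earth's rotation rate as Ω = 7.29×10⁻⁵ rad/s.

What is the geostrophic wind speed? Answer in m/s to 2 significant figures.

18 m/s

Coriolis parameter at 49°S:
f = 2Ω sin φ = 2 × 7.29×10⁻⁵ × sin 49° = 1.10×10⁻⁴ s⁻¹
Pressure gradient: |∂P/∂n| = 200 Pa / 147000 m = 1.36×10⁻³ Pa/m
Geostrophic balance (pressure-gradient force = Coriolis force):
V_g = (1/(fρ)) |∂P/∂n| = 1.36×10⁻³ / (1.10×10⁻⁴ × 0.669) = 18.5 m/s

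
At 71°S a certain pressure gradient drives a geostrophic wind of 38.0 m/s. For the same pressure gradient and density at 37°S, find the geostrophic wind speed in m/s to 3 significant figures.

With the same pressure gradient and density, V_g ∝ 1/f ∝ 1/sin φ.
V₂ = V₁ · sin φ₁ / sin φ₂ = 38.0 × sin 71° / sin 37°
V₂ = 38.0 × 0.9455/0.6018 = 59.7 m/s

59.7 m/s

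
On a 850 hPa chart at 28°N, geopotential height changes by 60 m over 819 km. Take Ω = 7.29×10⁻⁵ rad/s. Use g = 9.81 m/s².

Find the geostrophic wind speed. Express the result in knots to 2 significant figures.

20 knots

Coriolis parameter at 28°N:
f = 2Ω sin φ = 2 × 7.29×10⁻⁵ × sin 28° = 6.84×10⁻⁵ s⁻¹
Height gradient: |∂Z/∂n| = 60 m / 819000 m = 7.33×10⁻⁵
On a pressure surface, geostrophic balance gives V_g = (g/f)|∂Z/∂n|:
V_g = 9.81 × 7.33×10⁻⁵ / 6.84×10⁻⁵ = 10.5 m/s
Converting: 10.5 m/s × 1.944 = 20 knots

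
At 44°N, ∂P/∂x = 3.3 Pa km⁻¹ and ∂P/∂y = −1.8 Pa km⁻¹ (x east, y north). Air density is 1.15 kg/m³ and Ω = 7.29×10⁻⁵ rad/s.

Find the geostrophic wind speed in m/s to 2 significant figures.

32 m/s

Coriolis parameter at 44°N:
f = 2Ω sin φ = 2 × 7.29×10⁻⁵ × sin 44° = 1.01×10⁻⁴ s⁻¹
Component geostrophic relations (x east, y north):
u_g = −(1/(fρ)) ∂P/∂y,  v_g = (1/(fρ)) ∂P/∂x
u_g = −(−1.8×10⁻³)/(1.01×10⁻⁴ × 1.15) = 15.5 m/s;  v_g = (3.3×10⁻³)/(1.01×10⁻⁴ × 1.15) = 28.3 m/s
|V_g| = √(u_g² + v_g²) = 32.3 m/s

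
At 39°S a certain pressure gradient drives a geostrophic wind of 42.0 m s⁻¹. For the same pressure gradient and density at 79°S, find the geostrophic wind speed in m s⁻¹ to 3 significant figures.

With the same pressure gradient and density, V_g ∝ 1/f ∝ 1/sin φ.
V₂ = V₁ · sin φ₁ / sin φ₂ = 42.0 × sin 39° / sin 79°
V₂ = 42.0 × 0.6293/0.9816 = 26.9 m s⁻¹

26.9 m s⁻¹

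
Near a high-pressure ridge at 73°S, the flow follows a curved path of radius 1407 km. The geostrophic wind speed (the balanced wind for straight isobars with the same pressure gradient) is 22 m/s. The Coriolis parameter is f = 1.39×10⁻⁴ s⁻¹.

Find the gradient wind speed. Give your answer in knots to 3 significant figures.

49.1 knots

Around a high, pressure-gradient force acts outward with centrifugal, so Coriolis balances both:
fV = (1/ρ)|∂P/∂n| + V²/R  →  V² − fR·V + fR·V_g = 0
With fR = 1.39×10⁻⁴ × 1407×10³ m = 196 m/s:
V = [fR − √((fR)² − 4 fR V_g)]/2 = [196 − √(196² − 4×196×22)]/2 = 25.3 m/s
Supergeostrophic (V > V_g = 22 m/s), as expected around a high.
Converting: 25.3 m/s × 1.944 = 49.1 knots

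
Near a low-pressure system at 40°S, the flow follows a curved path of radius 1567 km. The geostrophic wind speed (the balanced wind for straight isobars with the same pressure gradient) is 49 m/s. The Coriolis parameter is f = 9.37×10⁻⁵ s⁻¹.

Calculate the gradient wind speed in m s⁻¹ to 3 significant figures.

38.8 m s⁻¹

Around a low, centrifugal force acts outward with Coriolis, so pressure-gradient force balances both:
(1/ρ)|∂P/∂n| = fV + V²/R  →  V² + fR·V − fR·V_g = 0
With fR = 9.37×10⁻⁵ × 1567×10³ m = 147 m/s:
V = [−fR + √((fR)² + 4 fR V_g)]/2 = [−147 + √(147² + 4×147×49)]/2 = 38.8 m/s
Subgeostrophic (V < V_g = 49 m/s), as expected around a low.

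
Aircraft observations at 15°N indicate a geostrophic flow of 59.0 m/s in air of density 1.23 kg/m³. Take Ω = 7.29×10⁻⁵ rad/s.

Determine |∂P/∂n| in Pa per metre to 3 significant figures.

2.74×10⁻³ Pa/m

Coriolis parameter at 15°N:
f = 2Ω sin φ = 2 × 7.29×10⁻⁵ × sin 15° = 3.77×10⁻⁵ s⁻¹
Geostrophic balance rearranged: |∂P/∂n| = f ρ V_g
|∂P/∂n| = 3.77×10⁻⁵ × 1.23 × 59.0 = 2.74×10⁻³ Pa/m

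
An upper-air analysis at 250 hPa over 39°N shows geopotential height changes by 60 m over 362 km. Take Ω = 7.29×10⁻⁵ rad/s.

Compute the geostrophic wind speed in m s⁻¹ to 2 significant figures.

Coriolis parameter at 39°N:
f = 2Ω sin φ = 2 × 7.29×10⁻⁵ × sin 39° = 9.18×10⁻⁵ s⁻¹
Height gradient: |∂Z/∂n| = 60 m / 362000 m = 1.66×10⁻⁴
On a pressure surface, geostrophic balance gives V_g = (g/f)|∂Z/∂n|:
V_g = 9.81 × 1.66×10⁻⁴ / 9.18×10⁻⁵ = 17.7 m/s

18 m s⁻¹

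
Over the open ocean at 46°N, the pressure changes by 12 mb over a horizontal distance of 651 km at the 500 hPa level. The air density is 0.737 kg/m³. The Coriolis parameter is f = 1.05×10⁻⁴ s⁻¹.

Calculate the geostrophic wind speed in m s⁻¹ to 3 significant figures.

Pressure gradient: |∂P/∂n| = 1200 Pa / 651000 m = 1.84×10⁻³ Pa/m
Geostrophic balance (pressure-gradient force = Coriolis force):
V_g = (1/(fρ)) |∂P/∂n| = 1.84×10⁻³ / (1.05×10⁻⁴ × 0.737) = 23.8 m/s

23.8 m s⁻¹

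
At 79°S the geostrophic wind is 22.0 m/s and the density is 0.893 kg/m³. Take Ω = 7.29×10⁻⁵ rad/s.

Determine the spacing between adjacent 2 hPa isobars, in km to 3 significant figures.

71.1 km

Coriolis parameter at 79°S:
f = 2Ω sin φ = 2 × 7.29×10⁻⁵ × sin 79° = 1.43×10⁻⁴ s⁻¹
Geostrophic balance rearranged: |∂P/∂n| = f ρ V_g
|∂P/∂n| = 1.43×10⁻⁴ × 0.893 × 22.0 = 2.81×10⁻³ Pa/m
Isobar spacing: Δn = ΔP/|∂P/∂n| = 200 Pa / 2.81×10⁻³ Pa/m = 71130 m ≈ 71.1 km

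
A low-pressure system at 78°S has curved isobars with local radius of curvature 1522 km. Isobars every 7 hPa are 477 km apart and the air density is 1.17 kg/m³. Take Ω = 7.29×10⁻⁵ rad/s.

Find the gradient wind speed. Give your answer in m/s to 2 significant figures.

8.5 m/s

Coriolis parameter at 78°S:
f = 2Ω sin φ = 2 × 7.29×10⁻⁵ × sin 78° = 1.43×10⁻⁴ s⁻¹
Pressure gradient: |∂P/∂n| = 700 Pa / 477000 m = 1.47×10⁻³ Pa/m
Geostrophic speed: V_g = |∂P/∂n|/(fρ) = 1.47×10⁻³/(1.43×10⁻⁴ × 1.17) = 8.79 m/s
Around a low, centrifugal force acts outward with Coriolis, so pressure-gradient force balances both:
(1/ρ)|∂P/∂n| = fV + V²/R  →  V² + fR·V − fR·V_g = 0
With fR = 1.43×10⁻⁴ × 1522×10³ m = 217 m/s:
V = [−fR + √((fR)² + 4 fR V_g)]/2 = [−217 + √(217² + 4×217×8.79)]/2 = 8.46 m/s
Subgeostrophic (V < V_g = 8.79 m/s), as expected around a low.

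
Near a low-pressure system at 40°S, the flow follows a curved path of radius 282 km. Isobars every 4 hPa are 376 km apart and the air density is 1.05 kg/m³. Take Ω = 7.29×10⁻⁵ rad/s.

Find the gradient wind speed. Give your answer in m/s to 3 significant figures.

Coriolis parameter at 40°S:
f = 2Ω sin φ = 2 × 7.29×10⁻⁵ × sin 40° = 9.37×10⁻⁵ s⁻¹
Pressure gradient: |∂P/∂n| = 400 Pa / 376000 m = 1.06×10⁻³ Pa/m
Geostrophic speed: V_g = |∂P/∂n|/(fρ) = 1.06×10⁻³/(9.37×10⁻⁵ × 1.05) = 10.8 m/s
Around a low, centrifugal force acts outward with Coriolis, so pressure-gradient force balances both:
(1/ρ)|∂P/∂n| = fV + V²/R  →  V² + fR·V − fR·V_g = 0
With fR = 9.37×10⁻⁵ × 282×10³ m = 26.4 m/s:
V = [−fR + √((fR)² + 4 fR V_g)]/2 = [−26.4 + √(26.4² + 4×26.4×10.8)]/2 = 8.24 m/s
Subgeostrophic (V < V_g = 10.8 m/s), as expected around a low.

8.24 m/s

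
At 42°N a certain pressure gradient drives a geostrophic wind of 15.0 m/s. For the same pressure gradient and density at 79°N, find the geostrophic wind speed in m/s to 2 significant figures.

10 m/s

With the same pressure gradient and density, V_g ∝ 1/f ∝ 1/sin φ.
V₂ = V₁ · sin φ₁ / sin φ₂ = 15.0 × sin 42° / sin 79°
V₂ = 15.0 × 0.6691/0.9816 = 10 m/s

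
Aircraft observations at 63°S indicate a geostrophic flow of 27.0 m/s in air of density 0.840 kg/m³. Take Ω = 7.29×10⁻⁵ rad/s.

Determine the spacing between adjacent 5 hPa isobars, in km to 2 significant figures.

Coriolis parameter at 63°S:
f = 2Ω sin φ = 2 × 7.29×10⁻⁵ × sin 63° = 1.30×10⁻⁴ s⁻¹
Geostrophic balance rearranged: |∂P/∂n| = f ρ V_g
|∂P/∂n| = 1.30×10⁻⁴ × 0.840 × 27.0 = 2.95×10⁻³ Pa/m
Isobar spacing: Δn = ΔP/|∂P/∂n| = 500 Pa / 2.95×10⁻³ Pa/m = 169703 m ≈ 170 km

170 km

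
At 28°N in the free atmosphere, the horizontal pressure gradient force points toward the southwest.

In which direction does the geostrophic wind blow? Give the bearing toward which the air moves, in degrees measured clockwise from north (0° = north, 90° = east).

The pressure-gradient force points toward the southwest (bearing 225°).
Geostrophic balance: in the Northern Hemisphere the Coriolis force deflects motion to the right, so the geostrophic wind blows 90° to the right of the pressure-gradient force (low pressure on the left).
Rotating 225° by 90° clockwise gives 315° — the wind blows toward the northwest.

315°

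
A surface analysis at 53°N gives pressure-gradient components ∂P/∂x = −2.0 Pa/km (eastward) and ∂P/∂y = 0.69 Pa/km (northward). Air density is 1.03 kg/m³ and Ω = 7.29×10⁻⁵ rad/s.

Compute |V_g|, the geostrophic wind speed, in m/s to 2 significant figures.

Coriolis parameter at 53°N:
f = 2Ω sin φ = 2 × 7.29×10⁻⁵ × sin 53° = 1.16×10⁻⁴ s⁻¹
Component geostrophic relations (x east, y north):
u_g = −(1/(fρ)) ∂P/∂y,  v_g = (1/(fρ)) ∂P/∂x
u_g = −(0.69×10⁻³)/(1.16×10⁻⁴ × 1.03) = −5.75 m/s;  v_g = (−2.0×10⁻³)/(1.16×10⁻⁴ × 1.03) = −16.7 m/s
|V_g| = √(u_g² + v_g²) = 17.6 m/s

18 m/s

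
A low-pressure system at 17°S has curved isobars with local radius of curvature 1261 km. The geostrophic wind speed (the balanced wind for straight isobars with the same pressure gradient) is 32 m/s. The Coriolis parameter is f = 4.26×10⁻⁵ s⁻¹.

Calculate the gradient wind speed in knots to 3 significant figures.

43.8 knots

Around a low, centrifugal force acts outward with Coriolis, so pressure-gradient force balances both:
(1/ρ)|∂P/∂n| = fV + V²/R  →  V² + fR·V − fR·V_g = 0
With fR = 4.26×10⁻⁵ × 1261×10³ m = 53.7 m/s:
V = [−fR + √((fR)² + 4 fR V_g)]/2 = [−53.7 + √(53.7² + 4×53.7×32)]/2 = 22.5 m/s
Subgeostrophic (V < V_g = 32 m/s), as expected around a low.
Converting: 22.5 m/s × 1.944 = 43.8 knots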